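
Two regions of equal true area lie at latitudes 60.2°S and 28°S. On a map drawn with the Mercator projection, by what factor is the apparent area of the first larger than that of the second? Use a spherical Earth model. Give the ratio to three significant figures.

3.16

On Mercator, area is exaggerated by sec²φ = 1/cos²φ.
At 60.2°: sec²(60.2°) = 1/0.4970² = 4.049.
At 28°: sec²(28°) = 1/0.8829² = 1.283.
Ratio = 4.049/1.283 = cos²(28°)/cos²(60.2°) ≈ 3.16.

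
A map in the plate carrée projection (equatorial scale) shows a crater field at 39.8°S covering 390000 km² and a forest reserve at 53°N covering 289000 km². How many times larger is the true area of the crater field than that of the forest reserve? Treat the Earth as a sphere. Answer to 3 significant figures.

1.72

Plate carrée has h = 1 and k = sec φ, giving areal scale sec φ; true area = (apparent area) · cos φ.
True area of crater field: 390000 × cos(39.8°) = 390000 × 0.7683 = 299600 km².
True area of forest reserve: 289000 × cos(53°) = 289000 × 0.6018 = 173900 km².
Ratio = 299600 / 173900 ≈ 1.72.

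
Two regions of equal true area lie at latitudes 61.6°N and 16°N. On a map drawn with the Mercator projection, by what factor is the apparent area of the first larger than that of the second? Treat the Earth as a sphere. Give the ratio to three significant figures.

Mercator areal scale is sec²φ.
At 61.6°: sec²(61.6°) = 1/0.4756² = 4.421.
At 16°: sec²(16°) = 1/0.9613² = 1.082.
Ratio = 4.421/1.082 = cos²(16°)/cos²(61.6°) ≈ 4.08.

4.08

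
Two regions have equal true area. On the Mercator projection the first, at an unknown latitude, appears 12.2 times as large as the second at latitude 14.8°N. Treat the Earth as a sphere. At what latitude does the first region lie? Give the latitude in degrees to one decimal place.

73.9°

Mercator areal scale is sec²φ, so apparent-area ratio = sec²φ₁ / sec²φ₂ = cos²φ₂ / cos²φ₁.
cos²φ₂ / cos²φ₁ = 12.2  ⇒  cos φ₁ = cos 14.8° / √12.2 = 0.9668/3.493 = 0.2768.
φ₁ = arccos(0.2768) ≈ 73.9°.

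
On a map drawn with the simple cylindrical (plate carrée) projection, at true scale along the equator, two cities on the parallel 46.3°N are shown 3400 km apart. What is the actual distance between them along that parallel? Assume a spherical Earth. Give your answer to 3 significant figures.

In the plate carrée (x = Rλ, y = Rφ), meridians are true-scale (h = 1) and parallels are stretched by k = sec φ.
Along the parallel at 46.3°, map distances are exaggerated by k = sec 46.3° = 1.447.
True distance = 3400 / 1.447 = 3400 × cos 46.3° ≈ 2350 km.

2350 km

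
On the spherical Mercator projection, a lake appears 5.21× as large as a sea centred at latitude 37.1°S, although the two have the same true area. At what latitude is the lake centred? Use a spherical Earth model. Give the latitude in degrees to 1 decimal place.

69.5°

For equal true areas on Mercator, apparent areas scale as sec²φ, so the ratio is cos²φ₂ / cos²φ₁.
cos²φ₂ / cos²φ₁ = 5.21  ⇒  cos φ₁ = cos 37.1° / √5.21 = 0.7976/2.283 = 0.3494.
φ₁ = arccos(0.3494) ≈ 69.5°.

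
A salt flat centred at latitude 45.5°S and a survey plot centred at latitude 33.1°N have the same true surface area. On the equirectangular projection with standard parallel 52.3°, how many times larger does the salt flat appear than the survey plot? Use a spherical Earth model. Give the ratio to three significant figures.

The equidistant cylindrical projection with φ₀ = 52.3° has h = 1 (meridians true) and k = cos φ₀ / cos φ along parallels.
Areal scale at 45.5°: h·k = 1.000 × 0.8725 = 0.8725.
Areal scale at 33.1°: h·k = 1.000 × 0.7300 = 0.7300.
Ratio = 0.8725/0.7300 ≈ 1.20.

1.20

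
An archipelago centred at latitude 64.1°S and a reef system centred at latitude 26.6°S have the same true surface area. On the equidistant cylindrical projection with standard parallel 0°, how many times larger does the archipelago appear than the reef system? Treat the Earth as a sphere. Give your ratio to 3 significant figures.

Plate carrée maps x = Rλ, y = Rφ. The meridian scale is h = 1 and the parallel scale is k = 1/cos φ = sec φ.
Areal scale at 64.1°: h·k = 1.000 × 2.289 = 2.289.
Areal scale at 26.6°: h·k = 1.000 × 1.118 = 1.118.
Ratio = 2.289/1.118 ≈ 2.05.

2.05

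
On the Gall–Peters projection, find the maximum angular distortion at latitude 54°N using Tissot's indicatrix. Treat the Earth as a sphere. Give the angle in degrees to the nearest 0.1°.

Gall–Peters is a cylindrical equal-area projection with standard parallels at ±45°. A cylindrical equal-area projection with standard parallel φ₀ has meridian scale h = cos φ / cos φ₀ and parallel scale k = cos φ₀ / cos φ (so areas are preserved, h·k = 1).
At 54°: h = 0.8313, k = 1.203; principal scales a = 1.203, b = 0.8313.
sin(ω/2) = (a − b)/(a + b) = 0.3717/2.034 = 0.1827, so ω = 2 arcsin(0.1827) ≈ 21.1°.

21.1°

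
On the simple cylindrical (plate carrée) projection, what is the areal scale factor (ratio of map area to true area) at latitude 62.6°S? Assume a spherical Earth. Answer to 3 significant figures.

Plate carrée maps x = Rλ, y = Rφ. The meridian scale is h = 1 and the parallel scale is k = 1/cos φ = sec φ.
Areal scale = h·k = 1 × sec φ; at 62.6°, h = 1.000, k = 2.173, so h·k = 2.173.

2.17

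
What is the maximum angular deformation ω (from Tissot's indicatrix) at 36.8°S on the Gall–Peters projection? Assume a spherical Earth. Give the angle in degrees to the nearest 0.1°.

14.2°

Gall–Peters is a cylindrical equal-area projection with standard parallels at ±45°. For cylindrical equal-area with standard parallel φ₀, h = cos φ / cos φ₀ and k = cos φ₀ / cos φ, so h·k = 1.
At 36.8°: h = 1.132, k = 0.8831; principal scales a = 1.132, b = 0.8831.
sin(ω/2) = (a − b)/(a + b) = 0.2493/2.015 = 0.1237, so ω = 2 arcsin(0.1237) ≈ 14.2°.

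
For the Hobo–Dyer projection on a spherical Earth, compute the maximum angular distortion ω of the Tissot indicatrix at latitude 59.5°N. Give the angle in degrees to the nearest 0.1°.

49.6°

Hobo–Dyer is a cylindrical equal-area projection with standard parallels at ±37.5°. For cylindrical equal-area with standard parallel φ₀, h = cos φ / cos φ₀ and k = cos φ₀ / cos φ, so h·k = 1.
At 59.5°: h = 0.6397, k = 1.563; principal scales a = 1.563, b = 0.6397.
sin(ω/2) = (a − b)/(a + b) = 0.9234/2.203 = 0.4192, so ω = 2 arcsin(0.4192) ≈ 49.6°.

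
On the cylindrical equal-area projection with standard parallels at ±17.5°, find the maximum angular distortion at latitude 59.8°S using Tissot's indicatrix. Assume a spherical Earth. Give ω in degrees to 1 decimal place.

A cylindrical equal-area projection with standard parallel φ₀ has meridian scale h = cos φ / cos φ₀ and parallel scale k = cos φ₀ / cos φ (so areas are preserved, h·k = 1).
At 59.8°: h = 0.5274, k = 1.896; principal scales a = 1.896, b = 0.5274.
sin(ω/2) = (a − b)/(a + b) = 1.369/2.423 = 0.5647, so ω = 2 arcsin(0.5647) ≈ 68.8°.

68.8°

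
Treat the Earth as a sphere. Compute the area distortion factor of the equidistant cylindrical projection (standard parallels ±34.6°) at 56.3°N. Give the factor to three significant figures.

In the equirectangular projection with standard parallel φ₀ = 34.6° (x = Rλ cos φ₀, y = Rφ), meridians are true-scale (h = 1) and the parallel scale is k = cos φ₀ / cos φ.
Areal scale = h·k = 1 × cos φ₀ / cos φ; at 56.3°, h = 1.000, k = 1.484, so h·k = 1.484.

1.48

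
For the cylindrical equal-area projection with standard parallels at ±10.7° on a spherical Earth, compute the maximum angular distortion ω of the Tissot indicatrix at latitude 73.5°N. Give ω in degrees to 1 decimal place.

115.5°

For cylindrical equal-area with standard parallel φ₀, h = cos φ / cos φ₀ and k = cos φ₀ / cos φ, so h·k = 1.
At 73.5°: h = 0.2890, k = 3.460; principal scales a = 3.460, b = 0.2890.
sin(ω/2) = (a − b)/(a + b) = 3.171/3.749 = 0.8458, so ω = 2 arcsin(0.8458) ≈ 115.5°.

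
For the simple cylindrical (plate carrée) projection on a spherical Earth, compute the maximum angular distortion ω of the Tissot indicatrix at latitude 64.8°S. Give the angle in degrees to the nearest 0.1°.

For the equirectangular projection with φ₀ = 0 (plate carrée), h = 1 along meridians and k = sec φ along parallels.
At 64.8°: h = 1.000, k = 2.349; principal scales a = 2.349, b = 1.000.
sin(ω/2) = (a − b)/(a + b) = 1.349/3.349 = 0.4027, so ω = 2 arcsin(0.4027) ≈ 47.5°.

47.5°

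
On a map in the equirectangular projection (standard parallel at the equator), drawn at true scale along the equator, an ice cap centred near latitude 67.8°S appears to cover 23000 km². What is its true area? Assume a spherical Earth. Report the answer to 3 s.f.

8690 km²

Plate carrée maps x = Rλ, y = Rφ. The meridian scale is h = 1 and the parallel scale is k = 1/cos φ = sec φ.
Areal scale = h·k = 1 × sec φ; at 67.8°, h = 1.000, k = 2.647, so h·k = 2.647.
True area = apparent / (areal scale) = 23000 / 2.647 ≈ 8690 km².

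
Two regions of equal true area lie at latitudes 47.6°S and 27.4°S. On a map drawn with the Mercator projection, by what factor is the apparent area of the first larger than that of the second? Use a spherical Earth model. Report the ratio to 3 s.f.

1.73

Mercator is conformal with k = sec φ, so areal scale = k² = sec²φ.
At 47.6°: sec²(47.6°) = 1/0.6743² = 2.199.
At 27.4°: sec²(27.4°) = 1/0.8878² = 1.269.
Ratio = 2.199/1.269 = cos²(27.4°)/cos²(47.6°) ≈ 1.73.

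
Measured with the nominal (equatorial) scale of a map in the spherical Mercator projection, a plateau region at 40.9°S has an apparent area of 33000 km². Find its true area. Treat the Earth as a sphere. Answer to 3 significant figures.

Mercator is conformal, so the point scale is isotropic: h = k = sec φ = 1/cos φ.
Areal scale = k² = sec²φ = 1/cos²(40.9°) = 1/0.7559² = 1.750.
True area = apparent / (areal scale) = 33000 / 1.750 ≈ 18900 km².

18900 km²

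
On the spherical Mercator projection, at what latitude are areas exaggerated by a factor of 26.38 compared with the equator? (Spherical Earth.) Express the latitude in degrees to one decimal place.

Mercator areal scale is sec²φ.
sec²φ = 26.38  ⇒  cos²φ = 0.03791  ⇒  cos φ = 0.1947.
φ = arccos(0.1947) ≈ 78.8°.

78.8°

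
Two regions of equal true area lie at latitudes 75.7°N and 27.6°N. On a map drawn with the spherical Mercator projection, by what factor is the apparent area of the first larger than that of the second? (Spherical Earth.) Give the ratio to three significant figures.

Mercator areal scale is sec²φ.
At 75.7°: sec²(75.7°) = 1/0.2470² = 16.39.
At 27.6°: sec²(27.6°) = 1/0.8862² = 1.273.
Ratio = 16.39/1.273 = cos²(27.6°)/cos²(75.7°) ≈ 12.9.

12.9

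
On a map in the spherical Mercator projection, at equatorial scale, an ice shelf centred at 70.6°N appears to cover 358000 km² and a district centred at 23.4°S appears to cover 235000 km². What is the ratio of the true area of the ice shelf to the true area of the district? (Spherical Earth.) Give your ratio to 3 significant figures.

0.200

On Mercator the areal scale is sec²φ, so true area = apparent × cos²φ.
True area of ice shelf: 358000 × cos²(70.6°) = 358000 × 0.1103 = 39500 km².
True area of district: 235000 × cos²(23.4°) = 235000 × 0.8423 = 197900 km².
Ratio = 39500 / 197900 ≈ 0.200.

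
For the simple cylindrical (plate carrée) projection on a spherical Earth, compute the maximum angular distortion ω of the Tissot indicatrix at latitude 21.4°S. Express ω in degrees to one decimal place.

4.1°

In the plate carrée (x = Rλ, y = Rφ), meridians are true-scale (h = 1) and parallels are stretched by k = sec φ.
At 21.4°: h = 1.000, k = 1.074; principal scales a = 1.074, b = 1.000.
sin(ω/2) = (a − b)/(a + b) = 0.07405/2.074 = 0.03570, so ω = 2 arcsin(0.03570) ≈ 4.1°.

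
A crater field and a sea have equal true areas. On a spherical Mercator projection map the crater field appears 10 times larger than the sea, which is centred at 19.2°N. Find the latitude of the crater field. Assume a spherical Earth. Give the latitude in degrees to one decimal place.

72.6°

For equal true areas on Mercator, apparent areas scale as sec²φ, so the ratio is cos²φ₂ / cos²φ₁.
cos²φ₂ / cos²φ₁ = 10  ⇒  cos φ₁ = cos 19.2° / √10 = 0.9444/3.162 = 0.2986.
φ₁ = arccos(0.2986) ≈ 72.6°.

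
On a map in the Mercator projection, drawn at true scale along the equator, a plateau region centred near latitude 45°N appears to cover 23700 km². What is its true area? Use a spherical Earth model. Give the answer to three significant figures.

11900 km²

The Mercator projection is conformal; its linear scale factor is the same in every direction and equals sec φ = 1/cos φ.
Areal scale = k² = sec²φ = 1/cos²(45°) = 1/0.7071² = 2.000.
True area = apparent / (areal scale) = 23700 / 2.000 ≈ 11900 km².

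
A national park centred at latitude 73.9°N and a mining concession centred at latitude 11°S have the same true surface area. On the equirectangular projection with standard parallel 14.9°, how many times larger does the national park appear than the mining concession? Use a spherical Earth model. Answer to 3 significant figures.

In the equirectangular projection with standard parallel φ₀ = 14.9° (x = Rλ cos φ₀, y = Rφ), meridians are true-scale (h = 1) and the parallel scale is k = cos φ₀ / cos φ.
Areal scale at 73.9°: h·k = 1.000 × 3.485 = 3.485.
Areal scale at 11°: h·k = 1.000 × 0.9845 = 0.9845.
Ratio = 3.485/0.9845 ≈ 3.54.

3.54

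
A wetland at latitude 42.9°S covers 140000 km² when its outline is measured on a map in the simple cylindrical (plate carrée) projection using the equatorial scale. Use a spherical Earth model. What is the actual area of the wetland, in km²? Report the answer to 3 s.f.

103000 km²

For the equirectangular projection with φ₀ = 0 (plate carrée), h = 1 along meridians and k = sec φ along parallels.
Areal scale = h·k = 1 × sec φ; at 42.9°, h = 1.000, k = 1.365, so h·k = 1.365.
True area = apparent / (areal scale) = 140000 / 1.365 ≈ 103000 km².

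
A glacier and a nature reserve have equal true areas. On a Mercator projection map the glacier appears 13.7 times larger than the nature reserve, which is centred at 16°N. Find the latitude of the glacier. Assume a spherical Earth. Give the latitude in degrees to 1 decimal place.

On Mercator, (apparent₁)/(apparent₂) = sec²φ₁ / sec²φ₂ when true areas are equal.
cos²φ₂ / cos²φ₁ = 13.7  ⇒  cos φ₁ = cos 16° / √13.7 = 0.9613/3.701 = 0.2597.
φ₁ = arccos(0.2597) ≈ 74.9°.

74.9°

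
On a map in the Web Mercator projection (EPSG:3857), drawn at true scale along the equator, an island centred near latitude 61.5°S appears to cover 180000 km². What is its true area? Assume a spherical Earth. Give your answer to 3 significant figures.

41000 km²

For Mercator, h = k = sec φ (a conformal cylindrical projection has a single point scale, 1/cos φ).
Areal scale = k² = sec²φ = 1/cos²(61.5°) = 1/0.4772² = 4.392.
True area = apparent / (areal scale) = 180000 / 4.392 ≈ 41000 km².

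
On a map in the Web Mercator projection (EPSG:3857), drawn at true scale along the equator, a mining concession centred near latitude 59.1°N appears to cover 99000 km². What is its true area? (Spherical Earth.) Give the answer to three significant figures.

26100 km²

Mercator is conformal, so the point scale is isotropic: h = k = sec φ = 1/cos φ.
Areal scale = k² = sec²φ = 1/cos²(59.1°) = 1/0.5135² = 3.792.
True area = apparent / (areal scale) = 99000 / 3.792 ≈ 26100 km².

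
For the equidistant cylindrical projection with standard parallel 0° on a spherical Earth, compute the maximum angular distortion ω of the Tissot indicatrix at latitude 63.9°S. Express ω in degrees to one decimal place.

Plate carrée maps x = Rλ, y = Rφ. The meridian scale is h = 1 and the parallel scale is k = 1/cos φ = sec φ.
At 63.9°: h = 1.000, k = 2.273; principal scales a = 2.273, b = 1.000.
sin(ω/2) = (a − b)/(a + b) = 1.273/3.273 = 0.3889, so ω = 2 arcsin(0.3889) ≈ 45.8°.

45.8°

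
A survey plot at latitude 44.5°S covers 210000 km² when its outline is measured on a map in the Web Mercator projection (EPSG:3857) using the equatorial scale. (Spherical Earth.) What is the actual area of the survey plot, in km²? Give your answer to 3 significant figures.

107000 km²

The Mercator projection is conformal; its linear scale factor is the same in every direction and equals sec φ = 1/cos φ.
Areal scale = k² = sec²φ = 1/cos²(44.5°) = 1/0.7133² = 1.966.
True area = apparent / (areal scale) = 210000 / 1.966 ≈ 107000 km².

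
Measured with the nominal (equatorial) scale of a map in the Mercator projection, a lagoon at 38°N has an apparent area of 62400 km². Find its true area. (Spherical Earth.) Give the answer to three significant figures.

For Mercator, h = k = sec φ (a conformal cylindrical projection has a single point scale, 1/cos φ).
Areal scale = k² = sec²φ = 1/cos²(38°) = 1/0.7880² = 1.610.
True area = apparent / (areal scale) = 62400 / 1.610 ≈ 38700 km².

38700 km²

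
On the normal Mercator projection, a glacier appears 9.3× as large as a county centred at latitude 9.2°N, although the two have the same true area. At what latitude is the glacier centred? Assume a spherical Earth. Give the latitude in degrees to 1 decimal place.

71.1°

On Mercator, (apparent₁)/(apparent₂) = sec²φ₁ / sec²φ₂ when true areas are equal.
cos²φ₂ / cos²φ₁ = 9.3  ⇒  cos φ₁ = cos 9.2° / √9.3 = 0.9871/3.050 = 0.3237.
φ₁ = arccos(0.3237) ≈ 71.1°.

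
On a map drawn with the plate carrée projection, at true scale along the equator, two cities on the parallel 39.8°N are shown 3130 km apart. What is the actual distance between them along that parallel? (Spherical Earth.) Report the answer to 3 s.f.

Plate carrée maps x = Rλ, y = Rφ. The meridian scale is h = 1 and the parallel scale is k = 1/cos φ = sec φ.
Along the parallel at 39.8°, map distances are exaggerated by k = sec 39.8° = 1.302.
True distance = 3130 / 1.302 = 3130 × cos 39.8° ≈ 2400 km.

2400 km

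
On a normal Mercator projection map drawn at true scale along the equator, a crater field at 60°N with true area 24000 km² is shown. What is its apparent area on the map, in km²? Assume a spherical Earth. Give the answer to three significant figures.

96000 km²

The Mercator projection is conformal; its linear scale factor is the same in every direction and equals sec φ = 1/cos φ.
Areal scale = k² = sec²φ = 1/cos²(60°) = 1/0.5000² = 4.000.
Apparent area = 24000 × 4.000 ≈ 96000 km².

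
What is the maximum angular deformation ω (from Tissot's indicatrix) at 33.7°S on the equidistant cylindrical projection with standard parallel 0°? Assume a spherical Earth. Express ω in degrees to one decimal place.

10.5°

Plate carrée maps x = Rλ, y = Rφ. The meridian scale is h = 1 and the parallel scale is k = 1/cos φ = sec φ.
At 33.7°: h = 1.000, k = 1.202; principal scales a = 1.202, b = 1.000.
sin(ω/2) = (a − b)/(a + b) = 0.2020/2.202 = 0.09173, so ω = 2 arcsin(0.09173) ≈ 10.5°.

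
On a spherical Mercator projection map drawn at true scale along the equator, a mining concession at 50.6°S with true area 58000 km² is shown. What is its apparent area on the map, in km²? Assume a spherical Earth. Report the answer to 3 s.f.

144000 km²

For Mercator, h = k = sec φ (a conformal cylindrical projection has a single point scale, 1/cos φ).
Areal scale = k² = sec²φ = 1/cos²(50.6°) = 1/0.6347² = 2.482.
Apparent area = 58000 × 2.482 ≈ 144000 km².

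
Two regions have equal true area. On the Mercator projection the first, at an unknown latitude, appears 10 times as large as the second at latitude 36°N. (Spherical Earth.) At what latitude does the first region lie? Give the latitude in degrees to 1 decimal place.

Mercator areal scale is sec²φ, so apparent-area ratio = sec²φ₁ / sec²φ₂ = cos²φ₂ / cos²φ₁.
cos²φ₂ / cos²φ₁ = 10  ⇒  cos φ₁ = cos 36° / √10 = 0.8090/3.162 = 0.2558.
φ₁ = arccos(0.2558) ≈ 75.2°.

75.2°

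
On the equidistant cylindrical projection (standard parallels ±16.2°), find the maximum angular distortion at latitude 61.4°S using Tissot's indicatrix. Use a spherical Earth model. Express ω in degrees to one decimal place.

39.1°

The equidistant cylindrical projection with φ₀ = 16.2° has h = 1 (meridians true) and k = cos φ₀ / cos φ along parallels.
At 61.4°: h = 1.000, k = 2.006; principal scales a = 2.006, b = 1.000.
sin(ω/2) = (a − b)/(a + b) = 1.006/3.006 = 0.3347, so ω = 2 arcsin(0.3347) ≈ 39.1°.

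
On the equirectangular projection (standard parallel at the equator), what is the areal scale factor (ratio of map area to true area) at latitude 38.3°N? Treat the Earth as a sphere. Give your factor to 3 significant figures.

For the equirectangular projection with φ₀ = 0 (plate carrée), h = 1 along meridians and k = sec φ along parallels.
Areal scale = h·k = 1 × sec φ; at 38.3°, h = 1.000, k = 1.274, so h·k = 1.274.

1.27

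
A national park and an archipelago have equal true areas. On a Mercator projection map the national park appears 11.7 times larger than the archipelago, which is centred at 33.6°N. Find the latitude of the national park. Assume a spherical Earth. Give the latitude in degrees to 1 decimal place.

On Mercator, (apparent₁)/(apparent₂) = sec²φ₁ / sec²φ₂ when true areas are equal.
cos²φ₂ / cos²φ₁ = 11.7  ⇒  cos φ₁ = cos 33.6° / √11.7 = 0.8329/3.421 = 0.2435.
φ₁ = arccos(0.2435) ≈ 75.9°.

75.9°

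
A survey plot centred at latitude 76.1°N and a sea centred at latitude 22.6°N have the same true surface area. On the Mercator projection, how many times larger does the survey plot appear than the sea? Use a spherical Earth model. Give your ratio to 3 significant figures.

14.8

Mercator is conformal with k = sec φ, so areal scale = k² = sec²φ.
At 76.1°: sec²(76.1°) = 1/0.2402² = 17.33.
At 22.6°: sec²(22.6°) = 1/0.9232² = 1.173.
Ratio = 17.33/1.173 = cos²(22.6°)/cos²(76.1°) ≈ 14.8.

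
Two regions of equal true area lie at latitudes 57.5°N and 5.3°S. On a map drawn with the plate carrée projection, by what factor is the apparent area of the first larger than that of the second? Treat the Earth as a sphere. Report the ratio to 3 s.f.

1.85

Plate carrée maps x = Rλ, y = Rφ. The meridian scale is h = 1 and the parallel scale is k = 1/cos φ = sec φ.
Areal scale at 57.5°: h·k = 1.000 × 1.861 = 1.861.
Areal scale at 5.3°: h·k = 1.000 × 1.004 = 1.004.
Ratio = 1.861/1.004 ≈ 1.85.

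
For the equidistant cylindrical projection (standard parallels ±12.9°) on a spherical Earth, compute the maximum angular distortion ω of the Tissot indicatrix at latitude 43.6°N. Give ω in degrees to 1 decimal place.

17.0°

The equidistant cylindrical projection with φ₀ = 12.9° has h = 1 (meridians true) and k = cos φ₀ / cos φ along parallels.
At 43.6°: h = 1.000, k = 1.346; principal scales a = 1.346, b = 1.000.
sin(ω/2) = (a − b)/(a + b) = 0.3460/2.346 = 0.1475, so ω = 2 arcsin(0.1475) ≈ 17.0°.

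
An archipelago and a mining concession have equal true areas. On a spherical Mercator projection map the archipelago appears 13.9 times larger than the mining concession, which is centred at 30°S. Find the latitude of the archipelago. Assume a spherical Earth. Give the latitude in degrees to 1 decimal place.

Mercator areal scale is sec²φ, so apparent-area ratio = sec²φ₁ / sec²φ₂ = cos²φ₂ / cos²φ₁.
cos²φ₂ / cos²φ₁ = 13.9  ⇒  cos φ₁ = cos 30° / √13.9 = 0.8660/3.728 = 0.2323.
φ₁ = arccos(0.2323) ≈ 76.6°.

76.6°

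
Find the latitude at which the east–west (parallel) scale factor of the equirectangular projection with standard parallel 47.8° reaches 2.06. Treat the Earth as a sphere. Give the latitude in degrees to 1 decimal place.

71.0°

The equidistant cylindrical projection with φ₀ = 47.8° has h = 1 (meridians true) and k = cos φ₀ / cos φ along parallels.
k = cos φ₀ / cos φ = 2.06  ⇒  cos φ = cos 47.8° / 2.06 = 0.3261.
φ = arccos(0.3261) ≈ 71.0°.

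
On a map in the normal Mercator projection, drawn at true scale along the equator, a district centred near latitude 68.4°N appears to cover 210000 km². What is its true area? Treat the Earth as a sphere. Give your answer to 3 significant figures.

The Mercator projection is conformal; its linear scale factor is the same in every direction and equals sec φ = 1/cos φ.
Areal scale = k² = sec²φ = 1/cos²(68.4°) = 1/0.3681² = 7.379.
True area = apparent / (areal scale) = 210000 / 7.379 ≈ 28500 km².

28500 km²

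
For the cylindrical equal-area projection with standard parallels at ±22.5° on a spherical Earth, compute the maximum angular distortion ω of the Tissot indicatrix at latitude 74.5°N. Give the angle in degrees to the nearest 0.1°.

A cylindrical equal-area projection with standard parallel φ₀ has meridian scale h = cos φ / cos φ₀ and parallel scale k = cos φ₀ / cos φ (so areas are preserved, h·k = 1).
At 74.5°: h = 0.2893, k = 3.457; principal scales a = 3.457, b = 0.2893.
sin(ω/2) = (a − b)/(a + b) = 3.168/3.746 = 0.8456, so ω = 2 arcsin(0.8456) ≈ 115.5°.

115.5°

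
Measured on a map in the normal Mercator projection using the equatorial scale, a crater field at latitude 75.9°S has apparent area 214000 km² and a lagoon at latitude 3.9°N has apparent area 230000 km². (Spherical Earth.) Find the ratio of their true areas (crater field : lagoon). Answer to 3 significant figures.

0.0555

On Mercator the areal scale is sec²φ, so true area = apparent × cos²φ.
True area of crater field: 214000 × cos²(75.9°) = 214000 × 0.05935 = 12700 km².
True area of lagoon: 230000 × cos²(3.9°) = 230000 × 0.9954 = 228900 km².
Ratio = 12700 / 228900 ≈ 0.0555.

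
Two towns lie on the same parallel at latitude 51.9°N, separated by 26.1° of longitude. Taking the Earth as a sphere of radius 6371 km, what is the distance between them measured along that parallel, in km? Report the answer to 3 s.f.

1790 km

Arc length along a parallel = R cos φ · Δλ (with Δλ in radians).
= 6371 × cos 51.9° × (26.1° × π/180) = 6371 × 0.6170 × 0.4555 ≈ 1790 km.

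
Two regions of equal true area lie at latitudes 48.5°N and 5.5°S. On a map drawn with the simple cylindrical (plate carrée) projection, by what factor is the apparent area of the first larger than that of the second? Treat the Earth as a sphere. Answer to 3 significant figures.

Plate carrée maps x = Rλ, y = Rφ. The meridian scale is h = 1 and the parallel scale is k = 1/cos φ = sec φ.
Areal scale at 48.5°: h·k = 1.000 × 1.509 = 1.509.
Areal scale at 5.5°: h·k = 1.000 × 1.005 = 1.005.
Ratio = 1.509/1.005 ≈ 1.50.

1.50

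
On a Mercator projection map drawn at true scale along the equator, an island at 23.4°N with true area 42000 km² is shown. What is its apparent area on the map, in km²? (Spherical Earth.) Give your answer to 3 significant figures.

49900 km²

The Mercator projection is conformal; its linear scale factor is the same in every direction and equals sec φ = 1/cos φ.
Areal scale = k² = sec²φ = 1/cos²(23.4°) = 1/0.9178² = 1.187.
Apparent area = 42000 × 1.187 ≈ 49900 km².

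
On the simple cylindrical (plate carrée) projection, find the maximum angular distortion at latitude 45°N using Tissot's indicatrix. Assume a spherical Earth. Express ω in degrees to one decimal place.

Plate carrée maps x = Rλ, y = Rφ. The meridian scale is h = 1 and the parallel scale is k = 1/cos φ = sec φ.
At 45°: h = 1.000, k = 1.414; principal scales a = 1.414, b = 1.000.
sin(ω/2) = (a − b)/(a + b) = 0.4142/2.414 = 0.1716, so ω = 2 arcsin(0.1716) ≈ 19.8°.

19.8°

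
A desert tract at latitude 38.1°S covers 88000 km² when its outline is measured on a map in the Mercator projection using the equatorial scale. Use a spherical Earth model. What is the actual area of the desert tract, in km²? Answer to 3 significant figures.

The Mercator projection is conformal; its linear scale factor is the same in every direction and equals sec φ = 1/cos φ.
Areal scale = k² = sec²φ = 1/cos²(38.1°) = 1/0.7869² = 1.615.
True area = apparent / (areal scale) = 88000 / 1.615 ≈ 54500 km².

54500 km²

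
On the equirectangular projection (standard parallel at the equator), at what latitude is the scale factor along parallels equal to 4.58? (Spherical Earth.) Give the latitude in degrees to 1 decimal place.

77.4°

Plate carrée: h = 1, k = sec φ along parallels.
sec φ = 4.58  ⇒  cos φ = 0.2183  ⇒  φ ≈ 77.4°.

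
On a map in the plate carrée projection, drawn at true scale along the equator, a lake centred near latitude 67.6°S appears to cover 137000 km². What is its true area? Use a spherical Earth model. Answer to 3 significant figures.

Plate carrée maps x = Rλ, y = Rφ. The meridian scale is h = 1 and the parallel scale is k = 1/cos φ = sec φ.
Areal scale = h·k = 1 × sec φ; at 67.6°, h = 1.000, k = 2.624, so h·k = 2.624.
True area = apparent / (areal scale) = 137000 / 2.624 ≈ 52200 km².

52200 km²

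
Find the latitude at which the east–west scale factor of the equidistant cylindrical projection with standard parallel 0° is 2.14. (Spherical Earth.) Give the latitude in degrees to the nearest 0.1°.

Plate carrée: h = 1, k = sec φ along parallels.
sec φ = 2.14  ⇒  cos φ = 0.4673  ⇒  φ ≈ 62.1°.

62.1°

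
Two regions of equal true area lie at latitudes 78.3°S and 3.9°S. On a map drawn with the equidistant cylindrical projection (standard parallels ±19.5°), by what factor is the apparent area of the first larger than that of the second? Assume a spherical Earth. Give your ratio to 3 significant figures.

In the equirectangular projection with standard parallel φ₀ = 19.5° (x = Rλ cos φ₀, y = Rφ), meridians are true-scale (h = 1) and the parallel scale is k = cos φ₀ / cos φ.
Areal scale at 78.3°: h·k = 1.000 × 4.648 = 4.648.
Areal scale at 3.9°: h·k = 1.000 × 0.9448 = 0.9448.
Ratio = 4.648/0.9448 ≈ 4.92.

4.92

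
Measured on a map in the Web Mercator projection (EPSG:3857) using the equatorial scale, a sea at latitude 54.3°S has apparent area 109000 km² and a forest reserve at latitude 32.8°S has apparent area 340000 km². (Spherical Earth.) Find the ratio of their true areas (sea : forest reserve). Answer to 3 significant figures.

Mercator's areal exaggeration is sec²φ; hence true area = (apparent area) · cos²φ.
True area of sea: 109000 × cos²(54.3°) = 109000 × 0.3405 = 37120 km².
True area of forest reserve: 340000 × cos²(32.8°) = 340000 × 0.7066 = 240200 km².
Ratio = 37120 / 240200 ≈ 0.155.

0.155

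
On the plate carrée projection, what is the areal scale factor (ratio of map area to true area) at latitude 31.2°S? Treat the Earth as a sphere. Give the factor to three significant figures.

Plate carrée maps x = Rλ, y = Rφ. The meridian scale is h = 1 and the parallel scale is k = 1/cos φ = sec φ.
Areal scale = h·k = 1 × sec φ; at 31.2°, h = 1.000, k = 1.169, so h·k = 1.169.

1.17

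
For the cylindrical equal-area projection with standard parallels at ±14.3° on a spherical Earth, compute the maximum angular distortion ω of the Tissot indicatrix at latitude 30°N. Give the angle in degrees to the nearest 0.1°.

For cylindrical equal-area with standard parallel φ₀, h = cos φ / cos φ₀ and k = cos φ₀ / cos φ, so h·k = 1.
At 30°: h = 0.8937, k = 1.119; principal scales a = 1.119, b = 0.8937.
sin(ω/2) = (a − b)/(a + b) = 0.2252/2.013 = 0.1119, so ω = 2 arcsin(0.1119) ≈ 12.8°.

12.8°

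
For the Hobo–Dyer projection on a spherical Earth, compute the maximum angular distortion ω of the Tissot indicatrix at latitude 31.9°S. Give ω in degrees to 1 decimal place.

The Hobo–Dyer projection is cylindrical equal-area with φ₀ = 37.5°. A cylindrical equal-area projection with standard parallel φ₀ has meridian scale h = cos φ / cos φ₀ and parallel scale k = cos φ₀ / cos φ (so areas are preserved, h·k = 1).
At 31.9°: h = 1.070, k = 0.9345; principal scales a = 1.070, b = 0.9345.
sin(ω/2) = (a − b)/(a + b) = 0.1356/2.005 = 0.06765, so ω = 2 arcsin(0.06765) ≈ 7.8°.

7.8°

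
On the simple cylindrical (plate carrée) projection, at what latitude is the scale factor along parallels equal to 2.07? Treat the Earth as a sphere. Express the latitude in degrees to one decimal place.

Plate carrée: h = 1, k = sec φ along parallels.
sec φ = 2.07  ⇒  cos φ = 0.4831  ⇒  φ ≈ 61.1°.

61.1°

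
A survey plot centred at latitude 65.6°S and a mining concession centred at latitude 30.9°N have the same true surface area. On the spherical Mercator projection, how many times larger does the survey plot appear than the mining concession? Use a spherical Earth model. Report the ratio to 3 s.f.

4.31

Mercator areal scale is sec²φ.
At 65.6°: sec²(65.6°) = 1/0.4131² = 5.860.
At 30.9°: sec²(30.9°) = 1/0.8581² = 1.358.
Ratio = 5.860/1.358 = cos²(30.9°)/cos²(65.6°) ≈ 4.31.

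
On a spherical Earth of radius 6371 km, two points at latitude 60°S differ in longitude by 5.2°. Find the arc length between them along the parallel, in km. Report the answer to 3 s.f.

Arc length along a parallel = R cos φ · Δλ (with Δλ in radians).
= 6371 × cos 60° × (5.2° × π/180) = 6371 × 0.5000 × 0.09076 ≈ 289 km.

289 km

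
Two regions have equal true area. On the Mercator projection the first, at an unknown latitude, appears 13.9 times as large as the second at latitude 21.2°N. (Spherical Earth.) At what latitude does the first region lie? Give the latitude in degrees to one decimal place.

For equal true areas on Mercator, apparent areas scale as sec²φ, so the ratio is cos²φ₂ / cos²φ₁.
cos²φ₂ / cos²φ₁ = 13.9  ⇒  cos φ₁ = cos 21.2° / √13.9 = 0.9323/3.728 = 0.2501.
φ₁ = arccos(0.2501) ≈ 75.5°.

75.5°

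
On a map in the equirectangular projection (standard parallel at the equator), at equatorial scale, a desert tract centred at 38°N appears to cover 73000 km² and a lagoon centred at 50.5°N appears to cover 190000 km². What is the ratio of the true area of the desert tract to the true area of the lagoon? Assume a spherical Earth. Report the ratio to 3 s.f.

On the plate carrée, areal scale = h·k = 1 × sec φ, so true area = apparent × cos φ.
True area of desert tract: 73000 × cos(38°) = 73000 × 0.7880 = 57520 km².
True area of lagoon: 190000 × cos(50.5°) = 190000 × 0.6361 = 120900 km².
Ratio = 57520 / 120900 ≈ 0.476.

0.476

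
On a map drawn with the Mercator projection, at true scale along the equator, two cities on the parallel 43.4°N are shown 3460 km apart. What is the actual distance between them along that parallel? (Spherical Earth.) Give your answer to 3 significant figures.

2510 km

The Mercator projection is conformal; its linear scale factor is the same in every direction and equals sec φ = 1/cos φ.
Along the parallel at 43.4°, map distances are exaggerated by k = sec 43.4° = 1.376.
True distance = 3460 / 1.376 = 3460 × cos 43.4° ≈ 2510 km.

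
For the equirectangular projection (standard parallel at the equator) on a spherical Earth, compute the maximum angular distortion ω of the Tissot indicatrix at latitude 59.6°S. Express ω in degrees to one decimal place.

Plate carrée maps x = Rλ, y = Rφ. The meridian scale is h = 1 and the parallel scale is k = 1/cos φ = sec φ.
At 59.6°: h = 1.000, k = 1.976; principal scales a = 1.976, b = 1.000.
sin(ω/2) = (a − b)/(a + b) = 0.9762/2.976 = 0.3280, so ω = 2 arcsin(0.3280) ≈ 38.3°.

38.3°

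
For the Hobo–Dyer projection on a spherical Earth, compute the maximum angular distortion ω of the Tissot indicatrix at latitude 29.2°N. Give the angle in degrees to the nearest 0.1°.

Hobo–Dyer is a cylindrical equal-area projection with standard parallels at ±37.5°. A cylindrical equal-area projection with standard parallel φ₀ has meridian scale h = cos φ / cos φ₀ and parallel scale k = cos φ₀ / cos φ (so areas are preserved, h·k = 1).
At 29.2°: h = 1.100, k = 0.9088; principal scales a = 1.100, b = 0.9088.
sin(ω/2) = (a − b)/(a + b) = 0.1914/2.009 = 0.09529, so ω = 2 arcsin(0.09529) ≈ 10.9°.

10.9°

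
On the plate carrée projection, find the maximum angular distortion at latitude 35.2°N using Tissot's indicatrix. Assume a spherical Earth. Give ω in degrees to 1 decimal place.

For the equirectangular projection with φ₀ = 0 (plate carrée), h = 1 along meridians and k = sec φ along parallels.
At 35.2°: h = 1.000, k = 1.224; principal scales a = 1.224, b = 1.000.
sin(ω/2) = (a − b)/(a + b) = 0.2238/2.224 = 0.1006, so ω = 2 arcsin(0.1006) ≈ 11.6°.

11.6°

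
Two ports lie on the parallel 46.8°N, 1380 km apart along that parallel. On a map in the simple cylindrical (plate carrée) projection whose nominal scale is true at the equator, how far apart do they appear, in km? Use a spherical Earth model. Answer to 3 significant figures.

2020 km

Plate carrée maps x = Rλ, y = Rφ. The meridian scale is h = 1 and the parallel scale is k = 1/cos φ = sec φ.
Along the parallel, k = sec 46.8° = 1/0.6845 = 1.461.
Map distance = 1380 × 1.461 ≈ 2020 km.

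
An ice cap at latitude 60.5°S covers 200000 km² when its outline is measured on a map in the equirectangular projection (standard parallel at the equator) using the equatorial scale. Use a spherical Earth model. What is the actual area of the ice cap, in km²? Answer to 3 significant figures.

98500 km²

For the equirectangular projection with φ₀ = 0 (plate carrée), h = 1 along meridians and k = sec φ along parallels.
Areal scale = h·k = 1 × sec φ; at 60.5°, h = 1.000, k = 2.031, so h·k = 2.031.
True area = apparent / (areal scale) = 200000 / 2.031 ≈ 98500 km².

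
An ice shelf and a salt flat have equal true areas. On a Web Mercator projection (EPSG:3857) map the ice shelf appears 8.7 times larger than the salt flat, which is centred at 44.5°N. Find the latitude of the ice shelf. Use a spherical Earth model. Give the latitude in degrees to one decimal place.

For equal true areas on Mercator, apparent areas scale as sec²φ, so the ratio is cos²φ₂ / cos²φ₁.
cos²φ₂ / cos²φ₁ = 8.7  ⇒  cos φ₁ = cos 44.5° / √8.7 = 0.7133/2.950 = 0.2418.
φ₁ = arccos(0.2418) ≈ 76.0°.

76.0°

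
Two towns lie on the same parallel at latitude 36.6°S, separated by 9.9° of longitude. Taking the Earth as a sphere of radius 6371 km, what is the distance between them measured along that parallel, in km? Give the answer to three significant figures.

Arc length along a parallel = R cos φ · Δλ (with Δλ in radians).
= 6371 × cos 36.6° × (9.9° × π/180) = 6371 × 0.8028 × 0.1728 ≈ 884 km.

884 km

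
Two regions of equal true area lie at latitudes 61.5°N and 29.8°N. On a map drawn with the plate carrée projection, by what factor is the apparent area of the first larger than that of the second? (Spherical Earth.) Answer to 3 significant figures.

1.82

In the plate carrée (x = Rλ, y = Rφ), meridians are true-scale (h = 1) and parallels are stretched by k = sec φ.
Areal scale at 61.5°: h·k = 1.000 × 2.096 = 2.096.
Areal scale at 29.8°: h·k = 1.000 × 1.152 = 1.152.
Ratio = 2.096/1.152 ≈ 1.82.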